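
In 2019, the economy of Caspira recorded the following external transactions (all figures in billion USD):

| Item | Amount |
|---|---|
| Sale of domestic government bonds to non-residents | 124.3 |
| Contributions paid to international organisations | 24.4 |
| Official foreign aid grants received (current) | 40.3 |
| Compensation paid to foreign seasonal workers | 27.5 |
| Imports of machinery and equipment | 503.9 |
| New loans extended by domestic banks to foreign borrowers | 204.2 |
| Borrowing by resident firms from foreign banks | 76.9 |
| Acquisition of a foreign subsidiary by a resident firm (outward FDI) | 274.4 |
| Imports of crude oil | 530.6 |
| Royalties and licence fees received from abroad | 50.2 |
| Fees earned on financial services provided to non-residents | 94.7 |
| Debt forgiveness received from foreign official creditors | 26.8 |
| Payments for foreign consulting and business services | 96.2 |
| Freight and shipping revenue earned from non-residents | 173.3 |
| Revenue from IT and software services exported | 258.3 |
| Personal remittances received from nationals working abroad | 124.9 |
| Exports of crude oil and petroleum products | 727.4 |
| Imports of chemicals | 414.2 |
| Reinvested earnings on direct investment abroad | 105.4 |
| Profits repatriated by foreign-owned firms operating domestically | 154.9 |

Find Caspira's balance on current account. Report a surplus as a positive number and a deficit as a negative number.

Goods: -414.2 + 727.4 - 530.6 - 503.9 = -721.3
Services: -96.2 + 173.3 + 258.3 + 94.7 + 50.2 = 480.3
Primary income: -27.5 - 154.9 + 105.4 = -77.0
Secondary income: 124.9 - 24.4 + 40.3 = 140.8
Current account = (-721.3) + 480.3 + (-77.0) + 140.8 = -177.2
(Excluded from the current account — financial account: sale of domestic government bonds to non-residents 124.3, new loans extended by domestic banks to foreign borrowers 204.2, borrowing by resident firms from foreign banks 76.9, acquisition of a foreign subsidiary by a resident firm (outward FDI) 274.4; capital account: debt forgiveness received from foreign official creditors 26.8.)

-177.2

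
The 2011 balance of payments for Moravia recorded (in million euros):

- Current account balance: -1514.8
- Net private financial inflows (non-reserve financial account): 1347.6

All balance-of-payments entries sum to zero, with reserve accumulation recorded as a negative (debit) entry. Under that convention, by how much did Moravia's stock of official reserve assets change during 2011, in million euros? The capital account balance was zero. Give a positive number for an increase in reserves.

-167.2

Official reserve transactions balance = -((-1514.8) + 1347.6) = 167.2
An accumulation of reserves is recorded as a debit (negative entry), so the change in the stock of reserves is the negative of that balance.
Change in official reserves = -(167.2) = -167.2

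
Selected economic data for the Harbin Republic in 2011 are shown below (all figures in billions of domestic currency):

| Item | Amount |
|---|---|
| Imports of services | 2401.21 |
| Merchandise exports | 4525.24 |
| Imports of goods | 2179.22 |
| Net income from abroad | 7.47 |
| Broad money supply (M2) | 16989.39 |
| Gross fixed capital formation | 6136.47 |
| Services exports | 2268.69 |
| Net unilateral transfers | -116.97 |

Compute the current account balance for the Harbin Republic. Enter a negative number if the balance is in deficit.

2104.00

Goods balance = 4525.24 - 2179.22 = 2346.02
Services balance = 2268.69 - 2401.21 = -132.52
Trade balance (goods + services) = 2346.02 + (-132.52) = 2213.50
Net primary income = 7.47
Net secondary income = -116.97
Current account = 2213.50 + 7.47 + (-116.97) = 2104.00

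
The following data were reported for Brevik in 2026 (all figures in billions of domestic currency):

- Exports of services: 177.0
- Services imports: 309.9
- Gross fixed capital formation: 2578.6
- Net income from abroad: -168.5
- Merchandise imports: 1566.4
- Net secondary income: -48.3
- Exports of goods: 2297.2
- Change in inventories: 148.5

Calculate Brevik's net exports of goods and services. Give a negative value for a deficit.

597.9

Goods balance = 2297.2 - 1566.4 = 730.8
Services balance = 177.0 - 309.9 = -132.9
Trade balance (goods + services) = 730.8 + (-132.9) = 597.9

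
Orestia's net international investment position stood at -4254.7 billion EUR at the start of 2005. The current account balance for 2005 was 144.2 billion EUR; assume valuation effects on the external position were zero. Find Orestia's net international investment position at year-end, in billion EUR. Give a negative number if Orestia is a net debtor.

-4110.5

With no valuation effects, change in NIIP = current account = 144.2
End-of-year NIIP = -4254.7 + 144.2 = -4110.5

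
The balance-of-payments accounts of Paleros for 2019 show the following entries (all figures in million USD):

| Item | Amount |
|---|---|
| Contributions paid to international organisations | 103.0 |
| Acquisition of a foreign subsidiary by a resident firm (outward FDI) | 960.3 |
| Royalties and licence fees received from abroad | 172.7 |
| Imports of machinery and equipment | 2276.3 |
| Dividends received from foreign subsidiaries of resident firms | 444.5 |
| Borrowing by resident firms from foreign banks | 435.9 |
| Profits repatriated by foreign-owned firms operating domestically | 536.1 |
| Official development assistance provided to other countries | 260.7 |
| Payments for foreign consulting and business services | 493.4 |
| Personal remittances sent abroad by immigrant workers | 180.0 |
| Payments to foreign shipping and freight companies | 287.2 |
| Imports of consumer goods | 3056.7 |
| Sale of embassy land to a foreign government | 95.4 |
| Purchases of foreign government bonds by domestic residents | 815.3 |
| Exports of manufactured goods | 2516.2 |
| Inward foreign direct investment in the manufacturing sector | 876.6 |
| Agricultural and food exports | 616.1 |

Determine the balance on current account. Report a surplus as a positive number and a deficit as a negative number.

Goods: 616.1 - 2276.3 + 2516.2 - 3056.7 = -2200.7
Services: -287.2 - 493.4 + 172.7 = -607.9
Primary income: -536.1 + 444.5 = -91.6
Secondary income: -180.0 - 260.7 - 103.0 = -543.7
Current account = (-2200.7) + (-607.9) + (-91.6) + (-543.7) = -3443.9
(Excluded from the current account — financial account: acquisition of a foreign subsidiary by a resident firm (outward FDI) 960.3, borrowing by resident firms from foreign banks 435.9, purchases of foreign government bonds by domestic residents 815.3, inward foreign direct investment in the manufacturing sector 876.6; capital account: sale of embassy land to a foreign government 95.4.)

-3443.9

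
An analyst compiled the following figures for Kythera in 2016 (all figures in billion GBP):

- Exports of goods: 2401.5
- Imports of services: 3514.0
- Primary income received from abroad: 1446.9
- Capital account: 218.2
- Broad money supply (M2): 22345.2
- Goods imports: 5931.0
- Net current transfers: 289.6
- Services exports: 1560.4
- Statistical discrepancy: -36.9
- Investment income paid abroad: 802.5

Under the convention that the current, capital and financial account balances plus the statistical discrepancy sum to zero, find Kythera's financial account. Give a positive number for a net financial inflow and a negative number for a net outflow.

Goods balance = 2401.5 - 5931.0 = -3529.5
Services balance = 1560.4 - 3514.0 = -1953.6
Trade balance (goods + services) = -3529.5 + (-1953.6) = -5483.1
Net primary income = 1446.9 - 802.5 = 644.4
Net secondary income = 289.6
Current account = -5483.1 + 644.4 + 289.6 = -4549.1
Financial account = -(-4549.1 + 218.2 + (-36.9)) = 4367.8

4367.8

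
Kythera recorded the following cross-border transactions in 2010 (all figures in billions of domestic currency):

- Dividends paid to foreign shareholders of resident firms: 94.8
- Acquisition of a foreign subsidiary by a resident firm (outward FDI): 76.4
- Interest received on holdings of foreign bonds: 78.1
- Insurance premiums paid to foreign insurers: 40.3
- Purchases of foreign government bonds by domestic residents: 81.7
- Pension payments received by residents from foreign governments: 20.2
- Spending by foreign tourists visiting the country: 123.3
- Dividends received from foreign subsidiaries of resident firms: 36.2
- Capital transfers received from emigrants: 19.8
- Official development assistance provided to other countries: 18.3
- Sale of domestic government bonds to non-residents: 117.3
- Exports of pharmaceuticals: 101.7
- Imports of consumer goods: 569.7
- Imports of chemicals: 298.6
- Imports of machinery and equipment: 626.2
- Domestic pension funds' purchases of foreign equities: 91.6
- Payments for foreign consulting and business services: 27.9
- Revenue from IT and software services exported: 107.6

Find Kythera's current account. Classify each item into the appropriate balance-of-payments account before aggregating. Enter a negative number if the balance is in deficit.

-1208.7

Goods: 101.7 - 298.6 - 569.7 - 626.2 = -1392.8
Services: -27.9 + 107.6 - 40.3 + 123.3 = 162.7
Primary income: 36.2 - 94.8 + 78.1 = 19.5
Secondary income: -18.3 + 20.2 = 1.9
Current account = (-1392.8) + 162.7 + 19.5 + 1.9 = -1208.7
(Excluded from the current account — financial account: acquisition of a foreign subsidiary by a resident firm (outward FDI) 76.4, purchases of foreign government bonds by domestic residents 81.7, sale of domestic government bonds to non-residents 117.3, domestic pension funds' purchases of foreign equities 91.6; capital account: capital transfers received from emigrants 19.8.)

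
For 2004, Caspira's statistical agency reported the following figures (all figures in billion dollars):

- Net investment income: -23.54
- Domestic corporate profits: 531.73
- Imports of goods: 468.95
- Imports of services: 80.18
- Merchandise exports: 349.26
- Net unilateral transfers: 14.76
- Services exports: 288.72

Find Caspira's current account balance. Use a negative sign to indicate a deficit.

Goods balance = 349.26 - 468.95 = -119.69
Services balance = 288.72 - 80.18 = 208.54
Trade balance (goods + services) = -119.69 + 208.54 = 88.85
Net primary income = -23.54
Net secondary income = 14.76
Current account = 88.85 + (-23.54) + 14.76 = 80.07

80.07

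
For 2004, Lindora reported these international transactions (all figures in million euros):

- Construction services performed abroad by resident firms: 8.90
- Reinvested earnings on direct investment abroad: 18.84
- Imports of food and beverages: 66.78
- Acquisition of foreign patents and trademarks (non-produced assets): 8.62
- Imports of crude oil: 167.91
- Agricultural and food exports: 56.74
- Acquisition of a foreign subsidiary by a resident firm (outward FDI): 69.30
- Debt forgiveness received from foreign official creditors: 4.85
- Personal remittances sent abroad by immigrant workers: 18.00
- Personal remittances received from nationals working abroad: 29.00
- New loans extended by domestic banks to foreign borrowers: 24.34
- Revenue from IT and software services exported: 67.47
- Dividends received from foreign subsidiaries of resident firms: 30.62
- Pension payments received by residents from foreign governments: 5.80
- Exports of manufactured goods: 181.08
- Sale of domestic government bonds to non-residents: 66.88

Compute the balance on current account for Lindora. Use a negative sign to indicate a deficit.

Goods: -167.91 + 181.08 + 56.74 - 66.78 = 3.13
Services: 67.47 + 8.90 = 76.37
Primary income: 30.62 + 18.84 = 49.46
Secondary income: -18.00 + 29.00 + 5.80 = 16.80
Current account = 3.13 + 76.37 + 49.46 + 16.80 = 145.76
(Excluded from the current account — capital account: acquisition of foreign patents and trademarks (non-produced assets) 8.62, debt forgiveness received from foreign official creditors 4.85; financial account: acquisition of a foreign subsidiary by a resident firm (outward FDI) 69.30, new loans extended by domestic banks to foreign borrowers 24.34, sale of domestic government bonds to non-residents 66.88.)

145.76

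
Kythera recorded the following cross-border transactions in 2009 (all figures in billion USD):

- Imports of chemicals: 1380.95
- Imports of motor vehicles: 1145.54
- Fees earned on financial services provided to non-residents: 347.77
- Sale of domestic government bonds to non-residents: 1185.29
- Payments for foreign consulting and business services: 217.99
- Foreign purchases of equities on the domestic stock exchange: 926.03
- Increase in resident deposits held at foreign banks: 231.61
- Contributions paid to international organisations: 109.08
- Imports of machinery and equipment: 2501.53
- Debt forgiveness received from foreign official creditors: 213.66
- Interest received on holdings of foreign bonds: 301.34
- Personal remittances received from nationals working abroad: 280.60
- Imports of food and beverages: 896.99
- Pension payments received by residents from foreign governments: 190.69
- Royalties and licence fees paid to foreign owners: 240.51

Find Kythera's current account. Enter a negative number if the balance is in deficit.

-5372.19

Goods: -1145.54 - 1380.95 - 896.99 - 2501.53 = -5925.01
Services: -240.51 - 217.99 + 347.77 = -110.73
Primary income: 301.34
Secondary income: 190.69 + 280.60 - 109.08 = 362.21
Current account = (-5925.01) + (-110.73) + 301.34 + 362.21 = -5372.19
(Excluded from the current account — financial account: sale of domestic government bonds to non-residents 1185.29, foreign purchases of equities on the domestic stock exchange 926.03, increase in resident deposits held at foreign banks 231.61; capital account: debt forgiveness received from foreign official creditors 213.66.)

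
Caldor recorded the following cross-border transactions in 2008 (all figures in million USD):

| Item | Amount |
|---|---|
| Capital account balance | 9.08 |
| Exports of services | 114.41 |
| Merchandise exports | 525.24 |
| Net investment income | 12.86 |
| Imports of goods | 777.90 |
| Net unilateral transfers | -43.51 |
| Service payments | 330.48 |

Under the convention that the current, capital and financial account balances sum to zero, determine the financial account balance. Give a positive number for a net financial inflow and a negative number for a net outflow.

490.30

Goods balance = 525.24 - 777.90 = -252.66
Services balance = 114.41 - 330.48 = -216.07
Trade balance (goods + services) = -252.66 + (-216.07) = -468.73
Net primary income = 12.86
Net secondary income = -43.51
Current account = -468.73 + 12.86 + (-43.51) = -499.38
Financial account = -(-499.38 + 9.08) = 490.30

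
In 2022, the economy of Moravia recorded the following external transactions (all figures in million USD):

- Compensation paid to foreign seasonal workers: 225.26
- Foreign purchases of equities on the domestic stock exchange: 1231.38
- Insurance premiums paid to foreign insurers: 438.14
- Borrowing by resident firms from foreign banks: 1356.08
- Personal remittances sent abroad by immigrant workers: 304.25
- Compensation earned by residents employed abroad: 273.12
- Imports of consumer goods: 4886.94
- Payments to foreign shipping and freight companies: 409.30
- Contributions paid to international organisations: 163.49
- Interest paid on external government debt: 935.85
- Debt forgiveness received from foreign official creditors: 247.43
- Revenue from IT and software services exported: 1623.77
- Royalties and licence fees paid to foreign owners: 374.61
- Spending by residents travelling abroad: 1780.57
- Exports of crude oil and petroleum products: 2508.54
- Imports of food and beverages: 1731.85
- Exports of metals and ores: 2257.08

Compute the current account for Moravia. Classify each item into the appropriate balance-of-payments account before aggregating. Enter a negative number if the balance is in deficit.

Goods: 2508.54 + 2257.08 - 1731.85 - 4886.94 = -1853.17
Services: 1623.77 - 374.61 - 438.14 - 409.30 - 1780.57 = -1378.85
Primary income: 273.12 - 935.85 - 225.26 = -887.99
Secondary income: -304.25 - 163.49 = -467.74
Current account = (-1853.17) + (-1378.85) + (-887.99) + (-467.74) = -4587.75
(Excluded from the current account — financial account: foreign purchases of equities on the domestic stock exchange 1231.38, borrowing by resident firms from foreign banks 1356.08; capital account: debt forgiveness received from foreign official creditors 247.43.)

-4587.75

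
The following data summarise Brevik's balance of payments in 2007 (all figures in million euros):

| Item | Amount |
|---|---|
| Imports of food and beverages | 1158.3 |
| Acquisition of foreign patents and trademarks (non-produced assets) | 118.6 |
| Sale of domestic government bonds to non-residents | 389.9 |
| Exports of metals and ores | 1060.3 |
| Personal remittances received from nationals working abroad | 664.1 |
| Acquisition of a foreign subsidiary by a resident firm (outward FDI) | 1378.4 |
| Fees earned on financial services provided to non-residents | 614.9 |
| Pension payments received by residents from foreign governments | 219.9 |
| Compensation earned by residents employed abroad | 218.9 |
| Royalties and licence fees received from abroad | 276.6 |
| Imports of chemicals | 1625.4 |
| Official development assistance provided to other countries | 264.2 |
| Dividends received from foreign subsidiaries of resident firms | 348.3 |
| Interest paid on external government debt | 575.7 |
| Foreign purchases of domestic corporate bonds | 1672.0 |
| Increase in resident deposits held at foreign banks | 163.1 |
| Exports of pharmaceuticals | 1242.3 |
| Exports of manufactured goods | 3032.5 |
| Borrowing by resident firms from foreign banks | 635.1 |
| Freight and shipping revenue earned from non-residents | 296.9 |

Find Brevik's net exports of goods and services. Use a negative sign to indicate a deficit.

Goods: 1242.3 - 1158.3 - 1625.4 + 3032.5 + 1060.3 = 2551.4
Services: 614.9 + 296.9 + 276.6 = 1188.4
Trade balance = 2551.4 + 1188.4 = 3739.8
(Excluded from the trade balance — capital account: acquisition of foreign patents and trademarks (non-produced assets) 118.6; financial account: sale of domestic government bonds to non-residents 389.9, acquisition of a foreign subsidiary by a resident firm (outward FDI) 1378.4, foreign purchases of domestic corporate bonds 1672.0, increase in resident deposits held at foreign banks 163.1, borrowing by resident firms from foreign banks 635.1; secondary income: personal remittances received from nationals working abroad 664.1, pension payments received by residents from foreign governments 219.9, official development assistance provided to other countries 264.2; primary income: compensation earned by residents employed abroad 218.9, dividends received from foreign subsidiaries of resident firms 348.3, interest paid on external government debt 575.7.)

3739.8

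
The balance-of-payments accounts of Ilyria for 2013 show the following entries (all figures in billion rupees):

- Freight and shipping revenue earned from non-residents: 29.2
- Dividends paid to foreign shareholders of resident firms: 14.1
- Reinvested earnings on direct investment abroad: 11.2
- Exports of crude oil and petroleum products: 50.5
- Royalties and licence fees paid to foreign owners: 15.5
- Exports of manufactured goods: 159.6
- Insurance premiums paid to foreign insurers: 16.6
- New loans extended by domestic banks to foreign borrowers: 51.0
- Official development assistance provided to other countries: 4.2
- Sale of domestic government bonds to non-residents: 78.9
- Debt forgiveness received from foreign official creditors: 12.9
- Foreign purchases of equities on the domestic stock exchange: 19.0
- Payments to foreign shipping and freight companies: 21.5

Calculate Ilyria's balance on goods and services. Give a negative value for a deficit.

185.7

Goods: 159.6 + 50.5 = 210.1
Services: -21.5 + 29.2 - 15.5 - 16.6 = -24.4
Trade balance = 210.1 + (-24.4) = 185.7
(Excluded from the trade balance — primary income: dividends paid to foreign shareholders of resident firms 14.1, reinvested earnings on direct investment abroad 11.2; financial account: new loans extended by domestic banks to foreign borrowers 51.0, sale of domestic government bonds to non-residents 78.9, foreign purchases of equities on the domestic stock exchange 19.0; secondary income: official development assistance provided to other countries 4.2; capital account: debt forgiveness received from foreign official creditors 12.9.)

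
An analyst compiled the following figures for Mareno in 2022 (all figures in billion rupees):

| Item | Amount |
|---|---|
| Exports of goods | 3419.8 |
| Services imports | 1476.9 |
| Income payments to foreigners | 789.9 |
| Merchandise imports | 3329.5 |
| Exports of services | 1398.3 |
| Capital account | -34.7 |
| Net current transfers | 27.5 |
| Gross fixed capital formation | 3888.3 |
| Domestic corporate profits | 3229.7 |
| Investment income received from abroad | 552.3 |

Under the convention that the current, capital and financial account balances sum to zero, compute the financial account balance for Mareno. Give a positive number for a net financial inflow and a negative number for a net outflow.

233.1

Goods balance = 3419.8 - 3329.5 = 90.3
Services balance = 1398.3 - 1476.9 = -78.6
Trade balance (goods + services) = 90.3 + (-78.6) = 11.7
Net primary income = 552.3 - 789.9 = -237.6
Net secondary income = 27.5
Current account = 11.7 + (-237.6) + 27.5 = -198.4
Financial account = -(-198.4 + (-34.7)) = 233.1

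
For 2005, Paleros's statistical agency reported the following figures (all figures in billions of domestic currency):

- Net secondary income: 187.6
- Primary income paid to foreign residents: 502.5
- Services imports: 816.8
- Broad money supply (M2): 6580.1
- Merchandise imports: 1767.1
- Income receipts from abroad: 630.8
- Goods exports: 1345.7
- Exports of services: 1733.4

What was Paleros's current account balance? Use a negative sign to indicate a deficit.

Goods balance = 1345.7 - 1767.1 = -421.4
Services balance = 1733.4 - 816.8 = 916.6
Trade balance (goods + services) = -421.4 + 916.6 = 495.2
Net primary income = 630.8 - 502.5 = 128.3
Net secondary income = 187.6
Current account = 495.2 + 128.3 + 187.6 = 811.1

811.1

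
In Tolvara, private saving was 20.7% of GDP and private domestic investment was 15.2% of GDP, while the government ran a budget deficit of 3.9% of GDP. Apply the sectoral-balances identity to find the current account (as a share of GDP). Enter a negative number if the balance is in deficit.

By the sectoral-balances identity, CA = (S_private - I) + (T - G).
Private balance = 20.7 - 15.2 = 5.5
Government balance (T - G) = -3.9
CA = 5.5 + (-3.9) = 1.6

1.6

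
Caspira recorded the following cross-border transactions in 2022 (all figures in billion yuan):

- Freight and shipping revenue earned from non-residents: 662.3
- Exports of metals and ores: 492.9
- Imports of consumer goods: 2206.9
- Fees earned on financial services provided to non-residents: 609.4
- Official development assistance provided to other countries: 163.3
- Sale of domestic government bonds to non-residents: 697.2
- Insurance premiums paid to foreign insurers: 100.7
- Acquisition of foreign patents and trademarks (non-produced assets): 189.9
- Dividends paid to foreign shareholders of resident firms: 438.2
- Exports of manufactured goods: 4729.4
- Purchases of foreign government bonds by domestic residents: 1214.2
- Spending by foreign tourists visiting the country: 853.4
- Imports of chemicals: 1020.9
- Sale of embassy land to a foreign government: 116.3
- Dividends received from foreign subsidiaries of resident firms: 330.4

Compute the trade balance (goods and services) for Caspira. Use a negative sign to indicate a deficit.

4018.9

Goods: -2206.9 + 492.9 - 1020.9 + 4729.4 = 1994.5
Services: -100.7 + 853.4 + 609.4 + 662.3 = 2024.4
Trade balance = 1994.5 + 2024.4 = 4018.9
(Excluded from the trade balance — secondary income: official development assistance provided to other countries 163.3; financial account: sale of domestic government bonds to non-residents 697.2, purchases of foreign government bonds by domestic residents 1214.2; capital account: acquisition of foreign patents and trademarks (non-produced assets) 189.9, sale of embassy land to a foreign government 116.3; primary income: dividends paid to foreign shareholders of resident firms 438.2, dividends received from foreign subsidiaries of resident firms 330.4.)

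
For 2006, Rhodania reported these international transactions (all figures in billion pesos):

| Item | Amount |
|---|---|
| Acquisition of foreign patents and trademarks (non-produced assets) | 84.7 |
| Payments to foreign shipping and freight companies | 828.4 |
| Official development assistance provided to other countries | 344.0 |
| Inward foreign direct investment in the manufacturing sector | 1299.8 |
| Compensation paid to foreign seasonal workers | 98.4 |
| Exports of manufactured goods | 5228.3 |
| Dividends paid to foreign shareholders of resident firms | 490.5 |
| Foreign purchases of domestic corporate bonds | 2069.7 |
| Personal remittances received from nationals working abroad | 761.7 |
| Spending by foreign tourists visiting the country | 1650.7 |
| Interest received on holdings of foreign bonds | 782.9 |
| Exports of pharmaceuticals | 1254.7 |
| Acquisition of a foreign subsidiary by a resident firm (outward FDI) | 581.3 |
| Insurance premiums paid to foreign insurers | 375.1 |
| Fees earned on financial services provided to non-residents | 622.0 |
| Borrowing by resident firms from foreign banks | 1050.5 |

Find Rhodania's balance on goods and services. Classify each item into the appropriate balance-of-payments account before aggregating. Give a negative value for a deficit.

7552.2

Goods: 5228.3 + 1254.7 = 6483.0
Services: 622.0 + 1650.7 - 375.1 - 828.4 = 1069.2
Trade balance = 6483.0 + 1069.2 = 7552.2
(Excluded from the trade balance — capital account: acquisition of foreign patents and trademarks (non-produced assets) 84.7; secondary income: official development assistance provided to other countries 344.0, personal remittances received from nationals working abroad 761.7; financial account: inward foreign direct investment in the manufacturing sector 1299.8, foreign purchases of domestic corporate bonds 2069.7, acquisition of a foreign subsidiary by a resident firm (outward FDI) 581.3, borrowing by resident firms from foreign banks 1050.5; primary income: compensation paid to foreign seasonal workers 98.4, dividends paid to foreign shareholders of resident firms 490.5, interest received on holdings of foreign bonds 782.9.)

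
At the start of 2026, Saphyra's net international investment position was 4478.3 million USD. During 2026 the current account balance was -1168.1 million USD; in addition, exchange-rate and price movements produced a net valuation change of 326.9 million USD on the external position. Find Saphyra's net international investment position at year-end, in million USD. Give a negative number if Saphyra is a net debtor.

Change in NIIP = current account + net valuation change = -1168.1 + 326.9 = -841.2
End-of-year NIIP = 4478.3 + (-841.2) = 3637.1

3637.1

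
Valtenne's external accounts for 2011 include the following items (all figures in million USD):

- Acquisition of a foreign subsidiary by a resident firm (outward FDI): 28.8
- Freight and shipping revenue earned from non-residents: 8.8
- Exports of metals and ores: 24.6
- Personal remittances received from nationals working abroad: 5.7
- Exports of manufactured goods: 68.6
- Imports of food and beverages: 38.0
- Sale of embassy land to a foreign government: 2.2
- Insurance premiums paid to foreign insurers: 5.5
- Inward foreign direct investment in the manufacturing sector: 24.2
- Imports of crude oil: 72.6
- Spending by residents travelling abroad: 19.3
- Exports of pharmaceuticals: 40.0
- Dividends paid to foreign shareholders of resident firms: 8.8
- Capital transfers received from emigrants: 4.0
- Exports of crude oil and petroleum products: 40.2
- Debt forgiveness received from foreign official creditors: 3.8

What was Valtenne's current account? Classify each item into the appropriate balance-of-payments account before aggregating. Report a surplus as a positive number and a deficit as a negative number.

43.7

Goods: 68.6 - 38.0 + 40.0 - 72.6 + 24.6 + 40.2 = 62.8
Services: -19.3 + 8.8 - 5.5 = -16.0
Primary income: -8.8
Secondary income: 5.7
Current account = 62.8 + (-16.0) + (-8.8) + 5.7 = 43.7
(Excluded from the current account — financial account: acquisition of a foreign subsidiary by a resident firm (outward FDI) 28.8, inward foreign direct investment in the manufacturing sector 24.2; capital account: sale of embassy land to a foreign government 2.2, capital transfers received from emigrants 4.0, debt forgiveness received from foreign official creditors 3.8.)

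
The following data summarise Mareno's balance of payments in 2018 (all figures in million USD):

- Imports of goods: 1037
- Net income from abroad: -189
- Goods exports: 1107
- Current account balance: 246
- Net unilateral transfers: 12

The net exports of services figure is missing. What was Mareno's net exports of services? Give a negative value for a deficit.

Current account = goods balance + services balance + net primary income + net secondary income
Sum of the known components = -107
Net exports of services = CA - (known components) = 246 - (-107) = 353

353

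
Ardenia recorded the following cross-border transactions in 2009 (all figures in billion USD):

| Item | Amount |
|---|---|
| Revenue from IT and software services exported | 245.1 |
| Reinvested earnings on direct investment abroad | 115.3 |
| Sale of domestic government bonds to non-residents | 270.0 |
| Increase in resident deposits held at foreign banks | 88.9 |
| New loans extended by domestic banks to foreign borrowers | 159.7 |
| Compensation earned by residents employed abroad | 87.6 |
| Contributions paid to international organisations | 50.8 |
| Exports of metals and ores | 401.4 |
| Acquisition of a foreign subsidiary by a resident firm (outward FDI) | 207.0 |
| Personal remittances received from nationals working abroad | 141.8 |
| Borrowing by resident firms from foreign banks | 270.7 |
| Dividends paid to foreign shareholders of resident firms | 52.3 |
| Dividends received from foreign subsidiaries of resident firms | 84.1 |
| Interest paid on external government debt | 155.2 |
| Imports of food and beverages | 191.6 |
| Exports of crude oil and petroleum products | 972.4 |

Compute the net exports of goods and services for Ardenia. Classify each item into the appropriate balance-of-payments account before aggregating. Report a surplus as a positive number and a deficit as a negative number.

Goods: 972.4 - 191.6 + 401.4 = 1182.2
Services: 245.1
Trade balance = 1182.2 + 245.1 = 1427.3
(Excluded from the trade balance — primary income: reinvested earnings on direct investment abroad 115.3, compensation earned by residents employed abroad 87.6, dividends paid to foreign shareholders of resident firms 52.3, dividends received from foreign subsidiaries of resident firms 84.1, interest paid on external government debt 155.2; financial account: sale of domestic government bonds to non-residents 270.0, increase in resident deposits held at foreign banks 88.9, new loans extended by domestic banks to foreign borrowers 159.7, acquisition of a foreign subsidiary by a resident firm (outward FDI) 207.0, borrowing by resident firms from foreign banks 270.7; secondary income: contributions paid to international organisations 50.8, personal remittances received from nationals working abroad 141.8.)

1427.3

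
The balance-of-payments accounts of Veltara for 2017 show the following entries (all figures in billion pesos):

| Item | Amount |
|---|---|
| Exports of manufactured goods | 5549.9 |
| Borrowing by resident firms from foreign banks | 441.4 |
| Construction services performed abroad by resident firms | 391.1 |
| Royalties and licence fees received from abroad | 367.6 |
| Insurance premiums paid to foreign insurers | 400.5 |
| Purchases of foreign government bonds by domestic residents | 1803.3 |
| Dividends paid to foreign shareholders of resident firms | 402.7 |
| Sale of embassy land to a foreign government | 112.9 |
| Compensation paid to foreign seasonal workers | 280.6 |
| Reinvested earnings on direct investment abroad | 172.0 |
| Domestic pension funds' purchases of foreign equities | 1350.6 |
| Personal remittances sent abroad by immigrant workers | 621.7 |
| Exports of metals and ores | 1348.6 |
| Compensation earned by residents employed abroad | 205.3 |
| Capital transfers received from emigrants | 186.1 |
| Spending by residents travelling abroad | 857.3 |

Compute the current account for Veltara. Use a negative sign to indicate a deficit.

5471.7

Goods: 5549.9 + 1348.6 = 6898.5
Services: 367.6 + 391.1 - 400.5 - 857.3 = -499.1
Primary income: 205.3 + 172.0 - 402.7 - 280.6 = -306.0
Secondary income: -621.7
Current account = 6898.5 + (-499.1) + (-306.0) + (-621.7) = 5471.7
(Excluded from the current account — financial account: borrowing by resident firms from foreign banks 441.4, purchases of foreign government bonds by domestic residents 1803.3, domestic pension funds' purchases of foreign equities 1350.6; capital account: sale of embassy land to a foreign government 112.9, capital transfers received from emigrants 186.1.)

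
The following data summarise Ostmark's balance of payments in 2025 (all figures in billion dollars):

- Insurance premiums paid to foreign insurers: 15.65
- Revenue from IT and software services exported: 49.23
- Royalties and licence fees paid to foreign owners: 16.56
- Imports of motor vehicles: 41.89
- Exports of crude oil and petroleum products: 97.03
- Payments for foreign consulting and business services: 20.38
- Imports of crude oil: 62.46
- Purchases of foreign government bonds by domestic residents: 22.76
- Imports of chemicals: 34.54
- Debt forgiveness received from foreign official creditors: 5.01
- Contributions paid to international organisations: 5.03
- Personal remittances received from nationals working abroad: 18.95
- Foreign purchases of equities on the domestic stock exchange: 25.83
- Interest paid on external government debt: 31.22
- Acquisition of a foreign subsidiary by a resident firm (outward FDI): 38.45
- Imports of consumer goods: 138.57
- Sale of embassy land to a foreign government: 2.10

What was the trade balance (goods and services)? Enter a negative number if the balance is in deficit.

Goods: 97.03 - 62.46 - 41.89 - 34.54 - 138.57 = -180.43
Services: -20.38 + 49.23 - 16.56 - 15.65 = -3.36
Trade balance = -180.43 + (-3.36) = -183.79
(Excluded from the trade balance — financial account: purchases of foreign government bonds by domestic residents 22.76, foreign purchases of equities on the domestic stock exchange 25.83, acquisition of a foreign subsidiary by a resident firm (outward FDI) 38.45; capital account: debt forgiveness received from foreign official creditors 5.01, sale of embassy land to a foreign government 2.10; secondary income: contributions paid to international organisations 5.03, personal remittances received from nationals working abroad 18.95; primary income: interest paid on external government debt 31.22.)

-183.79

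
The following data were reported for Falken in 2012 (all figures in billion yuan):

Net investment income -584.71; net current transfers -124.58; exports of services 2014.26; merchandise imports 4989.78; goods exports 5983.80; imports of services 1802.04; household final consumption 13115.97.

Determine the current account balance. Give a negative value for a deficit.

496.95

Goods balance = 5983.80 - 4989.78 = 994.02
Services balance = 2014.26 - 1802.04 = 212.22
Trade balance (goods + services) = 994.02 + 212.22 = 1206.24
Net primary income = -584.71
Net secondary income = -124.58
Current account = 1206.24 + (-584.71) + (-124.58) = 496.95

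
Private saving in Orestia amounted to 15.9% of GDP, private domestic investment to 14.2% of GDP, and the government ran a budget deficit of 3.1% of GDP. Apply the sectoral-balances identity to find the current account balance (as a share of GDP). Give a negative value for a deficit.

By the sectoral-balances identity, CA = (S_private - I) + (T - G).
Private balance = 15.9 - 14.2 = 1.7
Government balance (T - G) = -3.1
CA = 1.7 + (-3.1) = -1.4

-1.4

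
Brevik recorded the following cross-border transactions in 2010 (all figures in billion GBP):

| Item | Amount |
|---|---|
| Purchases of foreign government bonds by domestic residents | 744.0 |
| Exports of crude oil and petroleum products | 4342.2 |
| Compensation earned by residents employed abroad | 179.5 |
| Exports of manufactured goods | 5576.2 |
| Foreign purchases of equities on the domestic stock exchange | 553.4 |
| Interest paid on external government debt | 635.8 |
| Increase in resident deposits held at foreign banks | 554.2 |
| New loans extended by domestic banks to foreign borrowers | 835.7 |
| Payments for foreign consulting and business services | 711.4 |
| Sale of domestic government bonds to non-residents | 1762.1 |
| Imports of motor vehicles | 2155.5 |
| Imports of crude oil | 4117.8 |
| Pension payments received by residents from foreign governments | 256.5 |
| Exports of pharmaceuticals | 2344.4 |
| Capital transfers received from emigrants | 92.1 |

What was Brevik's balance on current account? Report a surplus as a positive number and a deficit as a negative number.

5078.3

Goods: -4117.8 - 2155.5 + 4342.2 + 2344.4 + 5576.2 = 5989.5
Services: -711.4
Primary income: 179.5 - 635.8 = -456.3
Secondary income: 256.5
Current account = 5989.5 + (-711.4) + (-456.3) + 256.5 = 5078.3
(Excluded from the current account — financial account: purchases of foreign government bonds by domestic residents 744.0, foreign purchases of equities on the domestic stock exchange 553.4, increase in resident deposits held at foreign banks 554.2, new loans extended by domestic banks to foreign borrowers 835.7, sale of domestic government bonds to non-residents 1762.1; capital account: capital transfers received from emigrants 92.1.)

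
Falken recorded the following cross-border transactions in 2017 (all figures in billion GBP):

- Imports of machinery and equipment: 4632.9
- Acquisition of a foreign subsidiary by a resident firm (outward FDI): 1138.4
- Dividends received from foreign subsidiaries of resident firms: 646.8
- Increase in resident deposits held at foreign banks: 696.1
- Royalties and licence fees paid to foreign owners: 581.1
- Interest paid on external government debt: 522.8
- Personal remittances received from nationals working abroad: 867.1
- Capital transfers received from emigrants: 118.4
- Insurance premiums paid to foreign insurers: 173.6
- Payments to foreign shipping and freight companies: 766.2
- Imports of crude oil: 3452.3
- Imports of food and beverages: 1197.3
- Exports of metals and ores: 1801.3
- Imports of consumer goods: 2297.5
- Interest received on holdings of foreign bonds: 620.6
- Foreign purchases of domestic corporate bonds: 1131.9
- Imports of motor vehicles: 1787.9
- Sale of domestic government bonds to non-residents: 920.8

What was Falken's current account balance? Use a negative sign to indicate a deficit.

-11475.8

Goods: -2297.5 - 1787.9 - 3452.3 - 4632.9 - 1197.3 + 1801.3 = -11566.6
Services: -173.6 - 766.2 - 581.1 = -1520.9
Primary income: 646.8 + 620.6 - 522.8 = 744.6
Secondary income: 867.1
Current account = (-11566.6) + (-1520.9) + 744.6 + 867.1 = -11475.8
(Excluded from the current account — financial account: acquisition of a foreign subsidiary by a resident firm (outward FDI) 1138.4, increase in resident deposits held at foreign banks 696.1, foreign purchases of domestic corporate bonds 1131.9, sale of domestic government bonds to non-residents 920.8; capital account: capital transfers received from emigrants 118.4.)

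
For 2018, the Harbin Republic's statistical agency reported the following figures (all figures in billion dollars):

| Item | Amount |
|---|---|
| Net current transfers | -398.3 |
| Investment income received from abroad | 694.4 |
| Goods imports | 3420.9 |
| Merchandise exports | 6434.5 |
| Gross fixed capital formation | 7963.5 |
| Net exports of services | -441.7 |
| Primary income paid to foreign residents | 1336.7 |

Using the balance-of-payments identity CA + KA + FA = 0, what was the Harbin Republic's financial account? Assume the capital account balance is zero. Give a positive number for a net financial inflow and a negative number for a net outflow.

-1531.3

Goods balance = 6434.5 - 3420.9 = 3013.6
Services balance = -441.7
Trade balance (goods + services) = 3013.6 + (-441.7) = 2571.9
Net primary income = 694.4 - 1336.7 = -642.3
Net secondary income = -398.3
Current account = 2571.9 + (-642.3) + (-398.3) = 1531.3
Financial account = -(1531.3) = -1531.3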